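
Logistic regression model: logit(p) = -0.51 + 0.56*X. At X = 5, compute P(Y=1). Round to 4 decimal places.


Compute z = -0.51 + (0.56)(5) = 2.2900.
exp(-z) = 0.1013.
P = 1/(1 + 0.1013) = 0.9080.

0.9080


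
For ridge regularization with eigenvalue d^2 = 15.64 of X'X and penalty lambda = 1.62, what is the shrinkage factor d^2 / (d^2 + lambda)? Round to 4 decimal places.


d^2 + lambda = 15.64 + 1.62 = 17.2600.
Shrinkage factor = 15.64/17.2600 = 0.9061.

0.9061


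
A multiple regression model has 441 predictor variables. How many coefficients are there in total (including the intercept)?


Including the intercept, the model has 441 predictor coefficients + 1 intercept.
Total = 442.

442


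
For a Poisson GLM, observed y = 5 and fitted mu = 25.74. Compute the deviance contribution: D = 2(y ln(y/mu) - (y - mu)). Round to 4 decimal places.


Compute y*ln(y/mu) = 5*ln(5/25.74) = 5*-1.638608 = -8.193040.
y - mu = -20.74.
D = 2*(-8.193040 - (-20.74)) = 25.093920, which rounds to 25.0939.

25.0939


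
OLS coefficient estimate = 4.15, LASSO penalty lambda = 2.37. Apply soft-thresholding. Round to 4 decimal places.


|beta_OLS| = 4.15.
lambda = 2.37.
Since |beta| > lambda, coefficient = sign(beta)*(|beta| - lambda) = 1.7800.
Result = 1.7800.

1.7800


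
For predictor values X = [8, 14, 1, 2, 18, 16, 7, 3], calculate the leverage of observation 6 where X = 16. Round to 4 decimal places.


Mean of X: xbar = 8.6250.
SXX = 307.8750.
For X = 16: h = 1/8 + (16 - 8.6250)^2/307.8750 = 0.3017.

0.3017


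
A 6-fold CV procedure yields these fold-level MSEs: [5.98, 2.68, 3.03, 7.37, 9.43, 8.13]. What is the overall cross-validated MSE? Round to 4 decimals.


Total MSE across folds = 36.6200.
CV-MSE = 36.6200/6 = 6.1033.

6.1033


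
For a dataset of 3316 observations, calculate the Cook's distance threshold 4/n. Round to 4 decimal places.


Cook's distance cutoff = 4/n = 4/3316.
= 0.0012.

0.0012


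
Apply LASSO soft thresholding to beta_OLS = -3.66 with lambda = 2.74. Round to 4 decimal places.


Absolute value: |-3.66| = 3.66.
Compare to lambda = 2.74.
Since |beta| > lambda, coefficient = sign(beta)*(|beta| - lambda) = -0.9200.

-0.9200


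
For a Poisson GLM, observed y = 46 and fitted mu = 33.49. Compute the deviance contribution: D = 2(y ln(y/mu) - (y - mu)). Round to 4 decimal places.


Compute y*ln(y/mu) = 46*ln(46/33.49) = 46*0.317395 = 14.600170.
y - mu = 12.51.
D = 2*(14.600170 - (12.51)) = 4.180340, which rounds to 4.1803.

4.1803


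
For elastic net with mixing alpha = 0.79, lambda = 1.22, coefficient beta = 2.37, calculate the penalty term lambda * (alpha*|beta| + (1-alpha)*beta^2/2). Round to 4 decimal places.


L1 component = 0.79 * |2.37| = 1.8723.
L2 component = 0.21 * 2.37^2 / 2 = 0.5898.
Penalty = 1.22 * (1.8723 + 0.5898) = 1.22 * 2.4621 = 3.0037.

3.0037


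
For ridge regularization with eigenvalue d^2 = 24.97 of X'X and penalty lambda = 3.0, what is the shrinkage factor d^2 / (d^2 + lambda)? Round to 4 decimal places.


Denominator = d^2 + lambda = 24.97 + 3.0 = 27.9700.
Shrinkage = 24.97 / 27.9700 = 0.8927.

0.8927


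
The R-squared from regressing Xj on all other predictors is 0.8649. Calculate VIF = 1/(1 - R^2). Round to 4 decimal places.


Using VIF = 1/(1 - R^2_j):
1 - 0.8649 = 0.1351.
VIF = 7.4019.

7.4019


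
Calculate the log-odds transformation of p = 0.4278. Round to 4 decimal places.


The odds are p/(1-p) = 0.4278 / 0.5722 = 0.7476.
logit(p) = ln(0.7476) = -0.2908.

-0.2908


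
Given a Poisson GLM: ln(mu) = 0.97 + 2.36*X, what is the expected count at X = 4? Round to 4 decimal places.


Linear predictor: eta = 0.97 + (2.36)(4) = 10.4100.
Expected count: mu = exp(10.4100) = 33189.8704.

33189.8704


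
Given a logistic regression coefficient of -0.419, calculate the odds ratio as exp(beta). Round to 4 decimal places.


The odds ratio is computed as:
OR = e^(-0.419) = 0.6577.

0.6577


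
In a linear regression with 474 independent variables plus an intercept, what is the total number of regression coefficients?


Including the intercept, the model has 474 predictor coefficients + 1 intercept.
Total = 475.

475


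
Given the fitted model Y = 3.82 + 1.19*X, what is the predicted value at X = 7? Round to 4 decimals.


Plug X = 7 into Y = 3.82 + 1.19*X:
Y = 3.82 + 8.3300 = 12.1500.

12.1500


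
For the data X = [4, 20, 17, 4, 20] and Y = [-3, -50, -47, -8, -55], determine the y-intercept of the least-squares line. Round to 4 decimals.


The slope is b1 = -2.9855.
Sample means are xbar = 13.0000 and ybar = -32.6000.
Intercept: b0 = -32.6000 - (-2.9855)(13.0000) = 6.2116.

6.2116


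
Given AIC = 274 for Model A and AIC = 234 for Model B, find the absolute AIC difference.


|AIC_A - AIC_B| = |274 - 234| = 40.
Model B is preferred (lower AIC).

40


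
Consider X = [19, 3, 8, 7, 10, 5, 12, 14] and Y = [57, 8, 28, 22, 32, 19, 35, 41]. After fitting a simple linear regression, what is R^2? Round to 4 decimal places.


Fit the OLS line: b0 = 2.4560, b1 = 2.8507.
SSres = 27.8187.
SStot = 1551.5000.
R^2 = 1 - 27.8187/1551.5000 = 0.9821.

0.9821


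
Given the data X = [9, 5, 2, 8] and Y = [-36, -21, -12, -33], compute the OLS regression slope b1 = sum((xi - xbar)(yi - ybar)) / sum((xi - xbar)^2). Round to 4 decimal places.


The sample means are xbar = 6.0000 and ybar = -25.5000.
Compute S_xx = 30.0000 and S_xy = -105.0000.
Slope b1 = S_xy / S_xx = -105.0000 / 30.0000 = -3.5000.

-3.5000


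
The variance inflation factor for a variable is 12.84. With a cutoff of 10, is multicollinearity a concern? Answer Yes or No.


Check: VIF = 12.84 vs threshold = 10.
Since 12.84 >= 10, the answer is Yes.

Yes


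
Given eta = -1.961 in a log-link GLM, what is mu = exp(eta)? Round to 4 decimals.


Apply the inverse link:
mu = e^-1.961 = 0.1407.

0.1407


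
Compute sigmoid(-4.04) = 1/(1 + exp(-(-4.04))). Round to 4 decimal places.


First, exp(4.0400) = 56.8263.
Then sigma(z) = 1/(1 + 56.8263) = 0.0173.

0.0173


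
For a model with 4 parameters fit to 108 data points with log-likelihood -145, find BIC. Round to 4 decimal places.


ln(108) = 4.682131.
k * ln(n) = 4 * 4.682131 = 18.728524.
-2L = 290.
BIC = 18.728524 + 290 = 308.728524, which rounds to 308.7285.

308.7285


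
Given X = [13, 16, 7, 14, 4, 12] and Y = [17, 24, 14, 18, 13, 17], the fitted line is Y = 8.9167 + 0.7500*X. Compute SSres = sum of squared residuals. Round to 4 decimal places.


Predicted values from Y = 8.9167 + 0.7500*X.
Residuals: [-1.6667, 3.0833, -0.1667, -1.4167, 1.0833, -0.9167].
SSres = 16.3333.

16.3333


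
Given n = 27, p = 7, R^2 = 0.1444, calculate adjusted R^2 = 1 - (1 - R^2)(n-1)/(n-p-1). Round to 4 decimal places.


Using the formula:
(1 - 0.1444) = 0.8556.
Multiply by 26/19: 0.8556 * 26 = 22.2456, then 22.2456 / 19 = 1.1708.
Adj R^2 = 1 - 1.1708 = -0.1708.

-0.1708


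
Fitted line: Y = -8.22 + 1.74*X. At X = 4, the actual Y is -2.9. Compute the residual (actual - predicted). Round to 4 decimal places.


Compute yhat = -8.22 + (1.74)(4) = -1.2600.
Residual = actual - predicted = -2.9 - -1.2600 = -1.6400.

-1.6400


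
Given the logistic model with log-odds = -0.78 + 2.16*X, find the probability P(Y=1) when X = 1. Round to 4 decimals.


z = -0.78 + 2.16 * 1 = 1.3800.
Sigmoid: P = 1 / (1 + exp(-1.3800)) = 0.7990.

0.7990


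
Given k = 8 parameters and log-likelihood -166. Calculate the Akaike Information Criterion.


AIC = 2*8 - 2*(-166).
= 16 + 332 = 348.

348


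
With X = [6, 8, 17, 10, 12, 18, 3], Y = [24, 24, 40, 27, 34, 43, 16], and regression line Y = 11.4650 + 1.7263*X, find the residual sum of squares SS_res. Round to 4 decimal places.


Compute predicted values, then residuals = yi - yhat_i.
Residuals: [2.1772, -1.2754, -0.8121, -1.7280, 1.8194, 0.4616, -0.6439].
SSres = sum(residual^2) = 13.9502.

13.9502


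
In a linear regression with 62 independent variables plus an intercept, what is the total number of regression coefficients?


Including the intercept, the model has 62 predictor coefficients + 1 intercept.
Total = 63.

63


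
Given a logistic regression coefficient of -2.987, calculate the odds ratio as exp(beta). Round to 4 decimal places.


exp(-2.987) = 0.0504.
So the odds ratio is 0.0504.

0.0504


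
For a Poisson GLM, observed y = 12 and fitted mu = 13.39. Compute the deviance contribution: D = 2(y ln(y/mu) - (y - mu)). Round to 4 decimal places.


y/mu = 12/13.39 = 0.896191 (approx.), and ln(12/13.39) = -0.109602.
y * ln(y/mu) = 12 * -0.109602 = -1.315224.
y - mu = -1.39.
D = 2 * (-1.315224 - -1.39) = 0.149552, which rounds to 0.1496.

0.1496


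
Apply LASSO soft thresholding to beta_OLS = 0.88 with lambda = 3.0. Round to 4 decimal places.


Check: |0.88| = 0.88 vs lambda = 3.0.
Since |beta| <= lambda, the coefficient is set to 0.
Soft-thresholded coefficient = 0.0000.

0.0000


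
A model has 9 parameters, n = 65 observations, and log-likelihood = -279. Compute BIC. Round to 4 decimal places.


ln(65) = 4.174387.
k * ln(n) = 9 * 4.174387 = 37.569483.
-2L = 558.
BIC = 37.569483 + 558 = 595.569483, which rounds to 595.5695.

595.5695


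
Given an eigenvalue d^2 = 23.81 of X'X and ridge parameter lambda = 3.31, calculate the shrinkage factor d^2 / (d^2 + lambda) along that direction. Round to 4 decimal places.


Compute the denominator: 23.81 + 3.31 = 27.1200.
Shrinkage factor = 23.81 / 27.1200 = 0.8779.

0.8779


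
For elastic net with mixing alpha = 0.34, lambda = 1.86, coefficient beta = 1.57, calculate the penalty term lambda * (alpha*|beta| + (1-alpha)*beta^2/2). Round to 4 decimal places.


alpha * |beta| = 0.34 * 1.57 = 0.5338.
(1-alpha) * beta^2/2 = 0.66 * 2.4649/2 = 0.8134.
Total = 1.86 * (0.5338 + 0.8134) = 2.5058.

2.5058


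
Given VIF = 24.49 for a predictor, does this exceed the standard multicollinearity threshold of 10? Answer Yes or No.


The threshold is 10.
VIF = 24.49 is >= 10.
Multicollinearity indication: Yes.

Yes


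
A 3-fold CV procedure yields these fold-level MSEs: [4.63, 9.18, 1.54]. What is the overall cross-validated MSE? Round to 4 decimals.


Sum of fold MSEs = 15.3500.
Average = 15.3500 / 3 = 5.1167.

5.1167


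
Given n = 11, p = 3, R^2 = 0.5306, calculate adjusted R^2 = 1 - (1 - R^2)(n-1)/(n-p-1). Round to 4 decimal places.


Using the formula:
(1 - 0.5306) = 0.4694.
Multiply by 10/7: 0.4694 * 10 = 4.6940, then 4.6940 / 7 = 0.6706.
Adj R^2 = 1 - 0.6706 = 0.3294.

0.3294


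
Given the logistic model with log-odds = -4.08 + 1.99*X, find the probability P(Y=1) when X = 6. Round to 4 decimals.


Linear predictor: z = -4.08 + 1.99 * 6 = 7.8600.
P = 1/(1 + exp(-7.8600)) = 1/(1 + 0.0004) = 0.9996.

0.9996


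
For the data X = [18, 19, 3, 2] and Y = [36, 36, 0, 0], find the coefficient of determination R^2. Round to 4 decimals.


After computing the OLS fit (b0=-5.5331, b1=2.2412):
SSres = 5.0428, SStot = 1296.0000.
R^2 = 1 - 5.0428/1296.0000 = 0.9961.

0.9961


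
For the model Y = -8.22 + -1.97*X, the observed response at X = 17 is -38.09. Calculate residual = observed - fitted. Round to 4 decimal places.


Predicted = -8.22 + -1.97 * 17 = -41.7100.
Residual = -38.09 - -41.7100 = 3.6200.

3.6200


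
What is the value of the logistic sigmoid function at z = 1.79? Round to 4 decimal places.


First, exp(-1.7900) = 0.1670.
Then sigma(z) = 1/(1 + 0.1670) = 0.8569.

0.8569


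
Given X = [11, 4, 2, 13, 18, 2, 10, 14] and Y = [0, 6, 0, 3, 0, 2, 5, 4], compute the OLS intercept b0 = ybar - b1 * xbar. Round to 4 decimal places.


The slope is b1 = -0.0481.
Sample means are xbar = 9.2500 and ybar = 2.5000.
Intercept: b0 = 2.5000 - (-0.0481)(9.2500) = 2.9449.

2.9449


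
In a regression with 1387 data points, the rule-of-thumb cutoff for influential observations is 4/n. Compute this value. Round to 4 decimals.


Using the rule of thumb:
Threshold = 4 / 1387 = 0.0029.

0.0029


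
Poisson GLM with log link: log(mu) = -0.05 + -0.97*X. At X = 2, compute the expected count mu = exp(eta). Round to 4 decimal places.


Compute eta = -0.05 + -0.97 * 2 = -1.9900.
Apply inverse link: mu = e^-1.9900 = 0.1367.

0.1367


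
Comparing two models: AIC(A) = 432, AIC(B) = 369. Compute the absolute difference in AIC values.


Compute |432 - 369| = 63.
Model B has the smaller AIC.

63


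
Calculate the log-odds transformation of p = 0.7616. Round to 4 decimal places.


The odds are p/(1-p) = 0.7616 / 0.2384 = 3.1946.
logit(p) = ln(3.1946) = 1.1615.

1.1615


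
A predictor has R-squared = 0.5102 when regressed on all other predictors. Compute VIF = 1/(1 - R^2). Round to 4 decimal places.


Using VIF = 1/(1 - R^2_j):
1 - 0.5102 = 0.4898.
VIF = 2.0416.

2.0416


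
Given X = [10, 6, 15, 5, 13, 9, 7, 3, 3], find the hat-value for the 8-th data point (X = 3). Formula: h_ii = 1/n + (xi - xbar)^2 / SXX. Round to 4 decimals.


Compute xbar = 7.8889 with n = 9 observations.
SXX = 142.8889.
Leverage = 1/9 + (3 - 7.8889)^2/142.8889 = 0.2784.

0.2784


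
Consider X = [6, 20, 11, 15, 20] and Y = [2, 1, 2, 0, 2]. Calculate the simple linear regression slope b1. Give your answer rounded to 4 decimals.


First compute the means: xbar = 14.4000, ybar = 1.4000.
Then S_xx = sum((xi - xbar)^2) = 145.2000.
S_xy = sum((xi - xbar)(yi - ybar)) = -6.8000.
b1 = S_xy / S_xx = -6.8000 / 145.2000 = -0.0468.

-0.0468


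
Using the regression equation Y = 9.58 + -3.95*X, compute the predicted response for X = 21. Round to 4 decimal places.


Plug X = 21 into Y = 9.58 + -3.95*X:
Y = 9.58 + -82.9500 = -73.3700.

-73.3700


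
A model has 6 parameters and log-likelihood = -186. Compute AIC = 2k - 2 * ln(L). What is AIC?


AIC = 2*6 - 2*(-186).
= 12 + 372 = 384.

384


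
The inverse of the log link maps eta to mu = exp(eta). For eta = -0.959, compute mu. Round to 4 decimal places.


The inverse log link gives:
mu = exp(-0.959) = 0.3833.

0.3833


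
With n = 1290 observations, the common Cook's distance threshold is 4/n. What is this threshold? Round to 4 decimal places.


Cook's distance cutoff = 4/n = 4/1290.
= 0.0031.

0.0031


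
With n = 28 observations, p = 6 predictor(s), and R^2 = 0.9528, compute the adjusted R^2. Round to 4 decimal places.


Adjusted R^2 = 1 - (1 - R^2) * (n-1)/(n-p-1).
(1 - R^2) = 0.0472.
(n-1)/(n-p-1) = 27/21.
(1 - R^2) * (n-1) = 0.0472 * 27 = 1.2744.
Divide by (n-p-1): 1.2744 / 21 = 0.0607.
Adj R^2 = 1 - 0.0607 = 0.9393.

0.9393


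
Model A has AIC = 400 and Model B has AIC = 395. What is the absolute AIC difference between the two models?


Absolute difference = |400 - 395| = 5.
The model with lower AIC (B) is preferred.

5


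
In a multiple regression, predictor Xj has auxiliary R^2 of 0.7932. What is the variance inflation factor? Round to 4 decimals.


VIF = 1 / (1 - 0.7932).
= 1 / 0.2068 = 4.8356.

4.8356


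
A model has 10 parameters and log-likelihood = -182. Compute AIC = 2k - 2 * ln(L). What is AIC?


Compute:
2k = 2*10 = 20.
-2*loglik = -2*(-182) = 364.
AIC = 20 + 364 = 384.

384


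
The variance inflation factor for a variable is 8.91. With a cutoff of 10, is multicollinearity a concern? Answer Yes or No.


The threshold is 10.
VIF = 8.91 is < 10.
Multicollinearity indication: No.

No


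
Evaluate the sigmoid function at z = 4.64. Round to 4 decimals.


exp(-4.6400) = 0.0097.
1 + exp(-z) = 1.0097.
sigmoid = 1/1.0097 = 0.9904.

0.9904


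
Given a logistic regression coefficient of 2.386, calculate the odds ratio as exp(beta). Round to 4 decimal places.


Odds ratio = exp(beta) = exp(2.386).
= 10.8699.

10.8699


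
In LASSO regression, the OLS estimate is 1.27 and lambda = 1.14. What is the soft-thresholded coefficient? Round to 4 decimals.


|beta_OLS| = 1.27.
lambda = 1.14.
Since |beta| > lambda, coefficient = sign(beta)*(|beta| - lambda) = 0.1300.
Result = 0.1300.

0.1300


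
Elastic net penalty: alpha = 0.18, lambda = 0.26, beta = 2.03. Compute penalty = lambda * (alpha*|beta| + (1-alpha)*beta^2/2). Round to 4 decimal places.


Compute:
L1 = 0.18 * 2.03 = 0.3654.
L2 = 0.82 * 2.03^2 / 2 = 1.6896.
Penalty = 0.26 * (0.3654 + 1.6896) = 0.5343.

0.5343


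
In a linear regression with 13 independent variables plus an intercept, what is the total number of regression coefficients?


Total coefficients = number of predictors + 1 (for the intercept).
= 13 + 1 = 14.

14


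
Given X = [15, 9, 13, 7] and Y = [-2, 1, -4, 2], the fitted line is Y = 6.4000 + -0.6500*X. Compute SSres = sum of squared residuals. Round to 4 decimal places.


For each point, residual = actual - predicted.
Residuals: [1.3500, 0.4500, -1.9500, 0.1500].
Sum of squared residuals = 5.8500.

5.8500


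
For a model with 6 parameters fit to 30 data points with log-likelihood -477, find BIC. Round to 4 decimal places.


ln(30) = 3.401197.
k * ln(n) = 6 * 3.401197 = 20.407182.
-2L = 954.
BIC = 20.407182 + 954 = 974.407182, which rounds to 974.4072.

974.4072


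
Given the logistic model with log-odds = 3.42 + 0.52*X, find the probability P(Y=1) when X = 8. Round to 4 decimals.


Compute z = 3.42 + (0.52)(8) = 7.5800.
exp(-z) = 0.0005.
P = 1/(1 + 0.0005) = 0.9995.

0.9995


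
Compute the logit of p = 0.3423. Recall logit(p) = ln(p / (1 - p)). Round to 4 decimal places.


1 - p = 0.6577.
p/(1-p) = 0.5205.
logit = ln(0.5205) = -0.6531.

-0.6531


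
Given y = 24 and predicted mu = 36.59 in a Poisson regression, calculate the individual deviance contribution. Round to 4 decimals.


y/mu = 24/36.59 = 0.655917 (approx.), and ln(24/36.59) = -0.421721.
y * ln(y/mu) = 24 * -0.421721 = -10.121304.
y - mu = -12.59.
D = 2 * (-10.121304 - -12.59) = 4.937392, which rounds to 4.9374.

4.9374


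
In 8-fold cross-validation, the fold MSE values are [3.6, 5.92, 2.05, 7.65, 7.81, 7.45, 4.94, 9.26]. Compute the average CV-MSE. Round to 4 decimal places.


Sum of fold MSEs = 48.6800.
Average = 48.6800 / 8 = 6.0850.

6.0850


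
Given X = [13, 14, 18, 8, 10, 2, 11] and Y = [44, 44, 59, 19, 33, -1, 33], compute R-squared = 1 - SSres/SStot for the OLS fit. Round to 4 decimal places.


The fitted line is Y = -8.5514 + 3.8271*X.
SSres = 31.1449, SStot = 2270.0000.
R^2 = 1 - SSres/SStot = 0.9863.

0.9863


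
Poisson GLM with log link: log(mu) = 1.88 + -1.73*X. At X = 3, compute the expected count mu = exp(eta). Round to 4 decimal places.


eta = 1.88 + -1.73 * 3 = -3.3100.
mu = exp(-3.3100) = 0.0365.

0.0365


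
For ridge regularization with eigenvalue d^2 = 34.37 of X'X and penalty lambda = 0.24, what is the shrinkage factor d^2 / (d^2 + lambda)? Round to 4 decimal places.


d^2 + lambda = 34.37 + 0.24 = 34.6100.
Shrinkage factor = 34.37/34.6100 = 0.9931.

0.9931


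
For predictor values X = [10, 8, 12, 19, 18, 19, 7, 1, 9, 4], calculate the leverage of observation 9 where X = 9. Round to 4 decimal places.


n = 10, xbar = 10.7000.
SXX = sum((xi - xbar)^2) = 356.1000.
h = 1/10 + (9 - 10.7000)^2 / 356.1000 = 0.1081.

0.1081


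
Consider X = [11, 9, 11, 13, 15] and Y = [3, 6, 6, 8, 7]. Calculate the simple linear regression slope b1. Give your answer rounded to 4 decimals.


First compute the means: xbar = 11.8000, ybar = 6.0000.
Then S_xx = sum((xi - xbar)^2) = 20.8000.
S_xy = sum((xi - xbar)(yi - ybar)) = 8.0000.
b1 = S_xy / S_xx = 8.0000 / 20.8000 = 0.3846.

0.3846


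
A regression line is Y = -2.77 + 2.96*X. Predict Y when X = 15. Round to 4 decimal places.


Substitute X = 15 into the equation:
Y = -2.77 + 2.96 * 15 = -2.77 + 44.4000 = 41.6300.

41.6300


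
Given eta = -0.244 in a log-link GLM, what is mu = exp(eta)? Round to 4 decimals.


The inverse log link gives:
mu = exp(-0.244) = 0.7835.

0.7835


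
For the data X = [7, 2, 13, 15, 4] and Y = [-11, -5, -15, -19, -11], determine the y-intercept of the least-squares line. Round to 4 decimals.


Compute b1 = -0.8738 from the OLS formula.
With xbar = 8.2000 and ybar = -12.2000, the intercept is:
b0 = -12.2000 - -0.8738 * 8.2000 = -5.0347.

-5.0347


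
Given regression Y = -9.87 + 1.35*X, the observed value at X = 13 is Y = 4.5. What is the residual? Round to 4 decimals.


Compute yhat = -9.87 + (1.35)(13) = 7.6800.
Residual = actual - predicted = 4.5 - 7.6800 = -3.1800.

-3.1800


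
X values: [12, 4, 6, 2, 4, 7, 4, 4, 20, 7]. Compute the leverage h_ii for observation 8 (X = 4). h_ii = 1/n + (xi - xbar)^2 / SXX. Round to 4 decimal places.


n = 10, xbar = 7.0000.
SXX = sum((xi - xbar)^2) = 256.0000.
h = 1/10 + (4 - 7.0000)^2 / 256.0000 = 0.1352.

0.1352


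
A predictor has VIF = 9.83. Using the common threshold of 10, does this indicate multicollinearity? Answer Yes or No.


Compare VIF = 9.83 to the threshold of 10.
9.83 < 10, so the answer is No.

No


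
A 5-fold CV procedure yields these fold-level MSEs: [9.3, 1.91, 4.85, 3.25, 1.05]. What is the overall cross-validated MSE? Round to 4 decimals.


Add all fold MSEs: 20.3600.
Divide by k = 5: 20.3600/5 = 4.0720.

4.0720


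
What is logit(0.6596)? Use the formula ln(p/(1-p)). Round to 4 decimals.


1 - p = 0.3404.
p/(1-p) = 1.9377.
logit = ln(1.9377) = 0.6615.

0.6615


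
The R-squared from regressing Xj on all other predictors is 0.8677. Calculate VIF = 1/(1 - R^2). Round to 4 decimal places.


Using VIF = 1/(1 - R^2_j):
1 - 0.8677 = 0.1323.
VIF = 7.5586.

7.5586


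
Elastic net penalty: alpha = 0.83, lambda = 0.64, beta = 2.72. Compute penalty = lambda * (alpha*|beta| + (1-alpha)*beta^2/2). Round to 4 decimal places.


L1 component = 0.83 * |2.72| = 2.2576.
L2 component = 0.17 * 2.72^2 / 2 = 0.6289.
Penalty = 0.64 * (2.2576 + 0.6289) = 0.64 * 2.8865 = 1.8473.

1.8473


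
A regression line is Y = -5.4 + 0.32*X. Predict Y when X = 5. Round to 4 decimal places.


Plug X = 5 into Y = -5.4 + 0.32*X:
Y = -5.4 + 1.6000 = -3.8000.

-3.8000


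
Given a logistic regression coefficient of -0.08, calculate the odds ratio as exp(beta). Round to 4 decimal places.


Odds ratio = exp(beta) = exp(-0.08).
= 0.9231.

0.9231


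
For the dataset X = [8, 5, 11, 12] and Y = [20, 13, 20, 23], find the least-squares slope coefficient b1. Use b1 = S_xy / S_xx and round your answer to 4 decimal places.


The sample means are xbar = 9.0000 and ybar = 19.0000.
Compute S_xx = 30.0000 and S_xy = 37.0000.
Slope b1 = S_xy / S_xx = 37.0000 / 30.0000 = 1.2333.

1.2333


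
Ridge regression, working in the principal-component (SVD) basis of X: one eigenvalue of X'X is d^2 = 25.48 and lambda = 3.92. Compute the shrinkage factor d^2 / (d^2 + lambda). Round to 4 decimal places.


d^2 + lambda = 25.48 + 3.92 = 29.4000.
Shrinkage factor = 25.48/29.4000 = 0.8667.

0.8667


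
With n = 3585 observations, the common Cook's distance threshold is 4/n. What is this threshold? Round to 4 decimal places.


Using the rule of thumb:
Threshold = 4 / 3585 = 0.0011.

0.0011


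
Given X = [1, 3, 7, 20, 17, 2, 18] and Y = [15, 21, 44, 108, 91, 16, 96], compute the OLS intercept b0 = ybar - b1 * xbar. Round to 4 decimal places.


First find the slope: b1 = 4.9460.
Means: xbar = 9.7143, ybar = 55.8571.
b0 = ybar - b1 * xbar = 55.8571 - 4.9460 * 9.7143 = 7.8102.

7.8102


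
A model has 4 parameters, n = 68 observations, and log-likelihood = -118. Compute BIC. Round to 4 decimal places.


ln(68) = 4.219508.
k * ln(n) = 4 * 4.219508 = 16.878032.
-2L = 236.
BIC = 16.878032 + 236 = 252.878032, which rounds to 252.8780.

252.8780


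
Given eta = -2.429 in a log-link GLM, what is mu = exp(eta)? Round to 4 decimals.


Apply the inverse link:
mu = e^-2.429 = 0.0881.

0.0881


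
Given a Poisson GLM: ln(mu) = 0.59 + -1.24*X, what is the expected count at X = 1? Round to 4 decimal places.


eta = 0.59 + -1.24 * 1 = -0.6500.
mu = exp(-0.6500) = 0.5220.

0.5220


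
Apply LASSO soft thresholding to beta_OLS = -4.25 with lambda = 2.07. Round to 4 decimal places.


Absolute value: |-4.25| = 4.25.
Compare to lambda = 2.07.
Since |beta| > lambda, coefficient = sign(beta)*(|beta| - lambda) = -2.1800.

-2.1800


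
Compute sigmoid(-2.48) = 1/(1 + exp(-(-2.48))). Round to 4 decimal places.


First, exp(2.4800) = 11.9413.
Then sigma(z) = 1/(1 + 11.9413) = 0.0773.

0.0773


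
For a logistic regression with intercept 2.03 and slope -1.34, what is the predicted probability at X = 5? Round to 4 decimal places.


Linear predictor: z = 2.03 + -1.34 * 5 = -4.6700.
P = 1/(1 + exp(4.6700)) = 1/(1 + 106.6977) = 0.0093.

0.0093


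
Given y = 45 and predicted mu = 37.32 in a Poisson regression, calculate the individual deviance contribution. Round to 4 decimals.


y/mu = 45/37.32 = 1.205788 (approx.), and ln(45/37.32) = 0.187133.
y * ln(y/mu) = 45 * 0.187133 = 8.420985.
y - mu = 7.68.
D = 2 * (8.420985 - 7.68) = 1.481970, which rounds to 1.4820.

1.4820


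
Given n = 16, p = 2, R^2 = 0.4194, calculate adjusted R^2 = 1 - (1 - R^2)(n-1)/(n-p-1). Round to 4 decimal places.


Using the formula:
(1 - 0.4194) = 0.5806.
Multiply by 15/13: 0.5806 * 15 = 8.7090, then 8.7090 / 13 = 0.6699.
Adj R^2 = 1 - 0.6699 = 0.3301.

0.3301


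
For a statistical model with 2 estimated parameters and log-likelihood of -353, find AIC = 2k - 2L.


AIC = 2*2 - 2*(-353).
= 4 + 706 = 710.

710


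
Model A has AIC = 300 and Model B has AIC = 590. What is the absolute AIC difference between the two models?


|AIC_A - AIC_B| = |300 - 590| = 290.
Model A is preferred (lower AIC).

290


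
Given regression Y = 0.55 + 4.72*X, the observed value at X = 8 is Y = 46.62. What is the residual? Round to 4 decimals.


Fitted value at X = 8 is yhat = 0.55 + 4.72*8 = 38.3100.
Residual = 46.62 - 38.3100 = 8.3100.

8.3100


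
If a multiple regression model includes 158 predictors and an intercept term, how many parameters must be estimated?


Total coefficients = number of predictors + 1 (for the intercept).
= 158 + 1 = 159.

159


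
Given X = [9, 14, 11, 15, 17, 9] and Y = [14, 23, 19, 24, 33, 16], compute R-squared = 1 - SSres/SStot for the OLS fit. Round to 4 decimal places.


After computing the OLS fit (b0=-3.1622, b1=1.9730):
SSres = 17.4595, SStot = 233.5000.
R^2 = 1 - 17.4595/233.5000 = 0.9252.

0.9252


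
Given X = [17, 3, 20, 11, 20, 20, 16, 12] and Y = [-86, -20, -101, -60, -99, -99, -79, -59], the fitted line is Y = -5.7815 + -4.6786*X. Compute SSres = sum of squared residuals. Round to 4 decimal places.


Predicted values from Y = -5.7815 + -4.6786*X.
Residuals: [-0.6823, -0.1827, -1.6465, -2.7539, 0.3535, 0.3535, 1.6391, 2.9247].
SSres = 22.2843.

22.2843


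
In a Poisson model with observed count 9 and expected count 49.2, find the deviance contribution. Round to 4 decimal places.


Compute y*ln(y/mu) = 9*ln(9/49.2) = 9*-1.698669 = -15.288021.
y - mu = -40.2.
D = 2*(-15.288021 - (-40.2)) = 49.823958, which rounds to 49.8240.

49.8240


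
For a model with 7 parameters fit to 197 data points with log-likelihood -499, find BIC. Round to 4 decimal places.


ln(197) = 5.283204.
k * ln(n) = 7 * 5.283204 = 36.982428.
-2L = 998.
BIC = 36.982428 + 998 = 1034.982428, which rounds to 1034.9824.

1034.9824


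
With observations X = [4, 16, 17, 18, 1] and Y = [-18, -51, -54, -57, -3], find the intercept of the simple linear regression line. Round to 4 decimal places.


Compute b1 = -3.0348 from the OLS formula.
With xbar = 11.2000 and ybar = -36.6000, the intercept is:
b0 = -36.6000 - -3.0348 * 11.2000 = -2.6105.

-2.6105


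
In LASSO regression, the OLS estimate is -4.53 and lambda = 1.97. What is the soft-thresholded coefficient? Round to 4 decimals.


|beta_OLS| = 4.53.
lambda = 1.97.
Since |beta| > lambda, coefficient = sign(beta)*(|beta| - lambda) = -2.5600.
Result = -2.5600.

-2.5600


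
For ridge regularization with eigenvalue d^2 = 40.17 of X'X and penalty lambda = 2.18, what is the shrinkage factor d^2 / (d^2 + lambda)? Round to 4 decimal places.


Denominator = d^2 + lambda = 40.17 + 2.18 = 42.3500.
Shrinkage = 40.17 / 42.3500 = 0.9485.

0.9485


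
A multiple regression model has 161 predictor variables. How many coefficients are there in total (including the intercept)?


Including the intercept, the model has 161 predictor coefficients + 1 intercept.
Total = 162.

162


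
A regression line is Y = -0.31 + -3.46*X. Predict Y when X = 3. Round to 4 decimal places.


Plug X = 3 into Y = -0.31 + -3.46*X:
Y = -0.31 + -10.3800 = -10.6900.

-10.6900


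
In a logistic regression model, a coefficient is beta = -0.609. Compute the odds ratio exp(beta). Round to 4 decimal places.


The odds ratio is computed as:
OR = e^(-0.609) = 0.5439.

0.5439


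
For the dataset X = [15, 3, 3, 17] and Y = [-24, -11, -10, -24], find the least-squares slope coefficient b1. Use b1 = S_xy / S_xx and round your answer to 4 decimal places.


Calculate xbar = 9.5000, ybar = -17.2500.
S_xx = 171.0000, S_xy = -175.5000.
Using b1 = S_xy / S_xx = -175.5000 / 171.0000, we get b1 = -1.0263.

-1.0263


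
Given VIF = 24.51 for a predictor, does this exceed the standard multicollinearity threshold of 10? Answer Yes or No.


The threshold is 10.
VIF = 24.51 is >= 10.
Multicollinearity indication: Yes.

Yes


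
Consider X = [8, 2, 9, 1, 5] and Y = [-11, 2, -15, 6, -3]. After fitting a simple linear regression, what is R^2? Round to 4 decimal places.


After computing the OLS fit (b0=8.1000, b1=-2.4600):
SSres = 4.2200, SStot = 306.8000.
R^2 = 1 - 4.2200/306.8000 = 0.9862.

0.9862


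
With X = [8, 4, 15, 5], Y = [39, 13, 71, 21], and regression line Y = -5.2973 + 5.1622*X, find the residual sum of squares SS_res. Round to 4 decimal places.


Compute predicted values, then residuals = yi - yhat_i.
Residuals: [2.9997, -2.3515, -1.1357, 0.4863].
SSres = sum(residual^2) = 16.0541.

16.0541


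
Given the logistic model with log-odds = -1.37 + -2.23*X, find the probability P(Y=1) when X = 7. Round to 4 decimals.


Linear predictor: z = -1.37 + -2.23 * 7 = -16.9800.
P = 1/(1 + exp(16.9800)) = 1/(1 + 23676652.6428) = 0.0000.

0.0000


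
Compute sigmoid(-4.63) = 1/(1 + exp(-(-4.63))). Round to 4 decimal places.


First, exp(4.6300) = 102.5141.
Then sigma(z) = 1/(1 + 102.5141) = 0.0097.

0.0097


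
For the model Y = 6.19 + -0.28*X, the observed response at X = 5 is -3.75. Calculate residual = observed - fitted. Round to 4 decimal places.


Predicted = 6.19 + -0.28 * 5 = 4.7900.
Residual = -3.75 - 4.7900 = -8.5400.

-8.5400


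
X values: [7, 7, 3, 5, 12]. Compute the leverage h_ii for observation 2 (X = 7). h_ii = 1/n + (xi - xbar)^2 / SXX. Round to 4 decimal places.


Mean of X: xbar = 6.8000.
SXX = 44.8000.
For X = 7: h = 1/5 + (7 - 6.8000)^2/44.8000 = 0.2009.

0.2009


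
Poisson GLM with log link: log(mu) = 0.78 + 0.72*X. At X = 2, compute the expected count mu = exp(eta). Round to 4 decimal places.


eta = 0.78 + 0.72 * 2 = 2.2200.
mu = exp(2.2200) = 9.2073.

9.2073


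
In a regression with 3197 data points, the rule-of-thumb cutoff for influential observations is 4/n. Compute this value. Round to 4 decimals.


Using the rule of thumb:
Threshold = 4 / 3197 = 0.0013.

0.0013


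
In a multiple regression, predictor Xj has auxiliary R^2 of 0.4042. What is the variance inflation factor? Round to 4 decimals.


Denominator: 1 - 0.4042 = 0.5958.
VIF = 1 / 0.5958 = 1.6784.

1.6784


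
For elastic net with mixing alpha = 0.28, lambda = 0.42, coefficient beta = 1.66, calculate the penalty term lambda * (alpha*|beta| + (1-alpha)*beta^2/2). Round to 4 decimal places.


L1 component = 0.28 * |1.66| = 0.4648.
L2 component = 0.72 * 1.66^2 / 2 = 0.9920.
Penalty = 0.42 * (0.4648 + 0.9920) = 0.42 * 1.4568 = 0.6119.

0.6119


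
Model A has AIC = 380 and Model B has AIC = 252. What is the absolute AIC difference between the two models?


Compute |380 - 252| = 128.
Model B has the smaller AIC.

128


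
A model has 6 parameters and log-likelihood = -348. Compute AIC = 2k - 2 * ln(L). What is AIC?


AIC = 2k - 2*loglik = 2(6) - 2(-348).
= 12 + 696 = 708.

708


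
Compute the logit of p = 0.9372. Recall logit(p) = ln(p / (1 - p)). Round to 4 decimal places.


1 - p = 0.0628.
p/(1-p) = 14.9236.
logit = ln(14.9236) = 2.7029.

2.7029


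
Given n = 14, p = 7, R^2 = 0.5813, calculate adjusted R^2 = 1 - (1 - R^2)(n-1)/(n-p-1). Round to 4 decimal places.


Plug in: Adj R^2 = 1 - (1 - 0.5813) * 13/6.
= 1 - 0.4187 * 13/6
= 1 - 5.4431 / 6
= 1 - 0.9072 = 0.0928.

0.0928


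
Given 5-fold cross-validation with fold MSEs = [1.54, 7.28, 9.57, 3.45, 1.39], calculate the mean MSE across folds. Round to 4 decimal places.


Total MSE across folds = 23.2300.
CV-MSE = 23.2300/5 = 4.6460.

4.6460


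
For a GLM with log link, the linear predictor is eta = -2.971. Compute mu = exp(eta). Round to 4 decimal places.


mu = exp(eta) = exp(-2.971).
= 0.0513.

0.0513


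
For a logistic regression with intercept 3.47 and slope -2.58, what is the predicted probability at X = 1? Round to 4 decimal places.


Linear predictor: z = 3.47 + -2.58 * 1 = 0.8900.
P = 1/(1 + exp(-0.8900)) = 1/(1 + 0.4107) = 0.7089.

0.7089


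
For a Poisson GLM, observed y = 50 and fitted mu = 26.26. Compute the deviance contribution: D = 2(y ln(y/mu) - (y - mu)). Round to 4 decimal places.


Compute y*ln(y/mu) = 50*ln(50/26.26) = 50*0.643976 = 32.198800.
y - mu = 23.74.
D = 2*(32.198800 - (23.74)) = 16.917600, which rounds to 16.9176.

16.9176


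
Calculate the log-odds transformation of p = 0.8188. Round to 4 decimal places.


1 - p = 0.1812.
p/(1-p) = 4.5188.
logit = ln(4.5188) = 1.5082.

1.5082


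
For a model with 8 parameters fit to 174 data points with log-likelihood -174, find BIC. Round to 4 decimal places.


k * ln(n) = 8 * ln(174) = 8 * 5.159055 = 41.272440.
-2 * loglik = -2 * (-174) = 348.
BIC = 41.272440 + 348 = 389.272440, which rounds to 389.2724.

389.2724


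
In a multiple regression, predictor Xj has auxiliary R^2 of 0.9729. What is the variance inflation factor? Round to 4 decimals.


Using VIF = 1/(1 - R^2_j):
1 - 0.9729 = 0.0271.
VIF = 36.9004.

36.9004


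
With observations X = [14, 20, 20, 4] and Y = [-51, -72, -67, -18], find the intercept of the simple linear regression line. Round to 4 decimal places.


First find the slope: b1 = -3.2164.
Means: xbar = 14.5000, ybar = -52.0000.
b0 = ybar - b1 * xbar = -52.0000 - -3.2164 * 14.5000 = -5.3626.

-5.3626


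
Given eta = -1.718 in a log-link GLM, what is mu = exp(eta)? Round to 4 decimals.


mu = exp(eta) = exp(-1.718).
= 0.1794.

0.1794


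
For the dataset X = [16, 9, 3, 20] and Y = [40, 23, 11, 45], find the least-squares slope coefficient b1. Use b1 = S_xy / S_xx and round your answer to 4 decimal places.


The sample means are xbar = 12.0000 and ybar = 29.7500.
Compute S_xx = 170.0000 and S_xy = 352.0000.
Slope b1 = S_xy / S_xx = 352.0000 / 170.0000 = 2.0706.

2.0706


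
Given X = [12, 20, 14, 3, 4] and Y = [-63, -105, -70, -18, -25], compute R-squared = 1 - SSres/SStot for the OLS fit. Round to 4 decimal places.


The fitted line is Y = -3.4400 + -4.9774*X.
SSres = 16.6959, SStot = 5050.8000.
R^2 = 1 - SSres/SStot = 0.9967.

0.9967


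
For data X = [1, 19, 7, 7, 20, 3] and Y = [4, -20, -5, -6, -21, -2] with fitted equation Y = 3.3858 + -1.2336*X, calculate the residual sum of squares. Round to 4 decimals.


Predicted values from Y = 3.3858 + -1.2336*X.
Residuals: [1.8478, 0.0526, 0.2494, -0.7506, 0.2862, -1.6850].
SSres = 6.9639.

6.9639


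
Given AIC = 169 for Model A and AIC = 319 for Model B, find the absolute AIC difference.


Compute |169 - 319| = 150.
Model A has the smaller AIC.

150


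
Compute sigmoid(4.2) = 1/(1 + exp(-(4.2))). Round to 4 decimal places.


First, exp(-4.2000) = 0.0150.
Then sigma(z) = 1/(1 + 0.0150) = 0.9852.

0.9852


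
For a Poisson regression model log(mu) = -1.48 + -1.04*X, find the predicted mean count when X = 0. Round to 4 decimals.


eta = -1.48 + -1.04 * 0 = -1.4800.
mu = exp(-1.4800) = 0.2276.

0.2276


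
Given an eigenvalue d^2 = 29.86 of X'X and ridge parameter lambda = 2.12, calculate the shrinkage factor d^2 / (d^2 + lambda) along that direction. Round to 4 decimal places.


d^2 + lambda = 29.86 + 2.12 = 31.9800.
Shrinkage factor = 29.86/31.9800 = 0.9337.

0.9337


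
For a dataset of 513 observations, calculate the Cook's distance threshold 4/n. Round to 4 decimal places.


Cook's distance cutoff = 4/n = 4/513.
= 0.0078.

0.0078


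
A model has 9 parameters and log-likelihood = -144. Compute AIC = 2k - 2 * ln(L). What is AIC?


AIC = 2k - 2*loglik = 2(9) - 2(-144).
= 18 + 288 = 306.

306


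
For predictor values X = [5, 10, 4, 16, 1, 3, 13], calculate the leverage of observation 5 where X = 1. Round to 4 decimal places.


Mean of X: xbar = 7.4286.
SXX = 189.7143.
For X = 1: h = 1/7 + (1 - 7.4286)^2/189.7143 = 0.3607.

0.3607


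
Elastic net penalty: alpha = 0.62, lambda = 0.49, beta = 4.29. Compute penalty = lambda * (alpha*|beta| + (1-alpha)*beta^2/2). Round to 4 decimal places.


alpha * |beta| = 0.62 * 4.29 = 2.6598.
(1-alpha) * beta^2/2 = 0.38 * 18.4041/2 = 3.4968.
Total = 0.49 * (2.6598 + 3.4968) = 3.0167.

3.0167


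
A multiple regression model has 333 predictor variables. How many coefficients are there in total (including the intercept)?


Including the intercept, the model has 333 predictor coefficients + 1 intercept.
Total = 334.

334


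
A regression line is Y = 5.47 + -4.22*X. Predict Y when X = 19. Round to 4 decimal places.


Substitute X = 19 into the equation:
Y = 5.47 + -4.22 * 19 = 5.47 + -80.1800 = -74.7100.

-74.7100


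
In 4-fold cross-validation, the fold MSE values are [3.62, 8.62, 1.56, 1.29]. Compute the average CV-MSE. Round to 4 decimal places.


Add all fold MSEs: 15.0900.
Divide by k = 4: 15.0900/4 = 3.7725.

3.7725


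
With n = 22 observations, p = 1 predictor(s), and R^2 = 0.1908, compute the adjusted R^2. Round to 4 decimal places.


Adjusted R^2 = 1 - (1 - R^2) * (n-1)/(n-p-1).
(1 - R^2) = 0.8092.
(n-1)/(n-p-1) = 21/20.
(1 - R^2) * (n-1) = 0.8092 * 21 = 16.9932.
Divide by (n-p-1): 16.9932 / 20 = 0.8497.
Adj R^2 = 1 - 0.8497 = 0.1503.

0.1503


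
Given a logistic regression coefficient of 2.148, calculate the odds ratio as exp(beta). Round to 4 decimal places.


The odds ratio is computed as:
OR = e^(2.148) = 8.5677.

8.5677


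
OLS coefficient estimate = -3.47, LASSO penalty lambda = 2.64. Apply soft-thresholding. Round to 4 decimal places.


Check: |-3.47| = 3.47 vs lambda = 2.64.
Since |beta| > lambda, coefficient = sign(beta)*(|beta| - lambda) = -0.8300.
Soft-thresholded coefficient = -0.8300.

-0.8300


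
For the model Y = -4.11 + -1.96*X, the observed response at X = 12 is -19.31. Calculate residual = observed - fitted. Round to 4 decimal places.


Compute yhat = -4.11 + (-1.96)(12) = -27.6300.
Residual = actual - predicted = -19.31 - -27.6300 = 8.3200.

8.3200


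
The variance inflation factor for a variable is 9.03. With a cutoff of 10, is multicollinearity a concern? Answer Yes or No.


Compare VIF = 9.03 to the threshold of 10.
9.03 < 10, so the answer is No.

No


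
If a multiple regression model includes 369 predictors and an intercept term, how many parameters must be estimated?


Each predictor gets one coefficient, plus one intercept.
Total parameters = 369 + 1 = 370.

370


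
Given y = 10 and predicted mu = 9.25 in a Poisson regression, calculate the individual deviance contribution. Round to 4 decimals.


First: ln(10/9.25) = 0.077962.
Then: 10 * 0.077962 = 0.779620.
y - mu = 10 - 9.25 = 0.75.
D = 2(0.779620 - 0.75) = 0.059240, which rounds to 0.0592.

0.0592
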